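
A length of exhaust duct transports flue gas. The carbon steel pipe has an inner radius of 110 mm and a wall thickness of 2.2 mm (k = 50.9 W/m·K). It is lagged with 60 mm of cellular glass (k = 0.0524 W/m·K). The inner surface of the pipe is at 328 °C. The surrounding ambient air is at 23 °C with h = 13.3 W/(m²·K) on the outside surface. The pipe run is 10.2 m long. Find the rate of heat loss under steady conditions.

Radial resistances (cylindrical: R_cond = ln(r_o/r_i)/(2πkL), R_conv = 1/(h·2πrL)):
R_carbon steel pipe wall = ln(112.2/110)/(2π×50.9×10.2) = 6.071×10^-6 K/W
R_cellular glass = ln(172.2/112.2)/(2π×0.0524×10.2) = 0.1276 K/W
R_outer film = 1/(h_o·2πr_oL) = 1/(13.3×2π×0.1722×10.2) = 0.006813 K/W
R_total = 0.1344 K/W
Q = ΔT/R_total = 305/0.1344

Q ≈ 2270 W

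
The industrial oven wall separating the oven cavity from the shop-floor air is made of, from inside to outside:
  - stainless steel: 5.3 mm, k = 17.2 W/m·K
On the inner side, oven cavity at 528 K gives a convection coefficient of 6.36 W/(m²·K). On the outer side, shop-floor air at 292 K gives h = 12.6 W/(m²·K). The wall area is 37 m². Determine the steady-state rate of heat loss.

Thermal resistances in series:
R_inner film = 1/(h_i·A) = 1/(6.36×37) = 0.00425 K/W
R_stainless steel = L/(kA) = 0.0053/(17.2×37) = 8.328×10^-6 K/W
R_outer film = 1/(h_o·A) = 1/(12.6×37) = 0.002145 K/W
R_total = 0.006403 K/W
Q = ΔT / R_total = 236 / 0.006403

Q ≈ 36900 W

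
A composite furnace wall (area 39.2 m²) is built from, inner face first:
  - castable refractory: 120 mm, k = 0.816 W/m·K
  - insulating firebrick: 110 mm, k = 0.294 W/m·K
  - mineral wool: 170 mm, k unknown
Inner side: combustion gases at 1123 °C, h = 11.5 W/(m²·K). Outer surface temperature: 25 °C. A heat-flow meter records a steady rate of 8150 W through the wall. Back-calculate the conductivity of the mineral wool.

k ≈ 0.0364 W/(m·K)

Thermal resistances in series:
R_inner film = 1/(h_i·A) = 1/(11.5×39.2) = 0.002218 K/W
R_castable refractory = L/(kA) = 0.12/(0.816×39.2) = 0.003752 K/W
R_insulating firebrick = L/(kA) = 0.11/(0.294×39.2) = 0.009545 K/W
Sum of known resistances R_other = 0.01551 K/W
Total R = ΔT/Q = 1098/8150 = 0.1347 K/W
R_mineral wool = R_total − R_other = 0.1192 K/W
k = L/(R·A) = 0.17/(0.1192×39.2)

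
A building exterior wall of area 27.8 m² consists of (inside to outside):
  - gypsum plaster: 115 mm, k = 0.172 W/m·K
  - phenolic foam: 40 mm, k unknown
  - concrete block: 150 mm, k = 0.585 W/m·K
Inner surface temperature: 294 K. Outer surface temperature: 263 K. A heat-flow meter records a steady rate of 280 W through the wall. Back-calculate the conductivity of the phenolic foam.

Model the wall as resistances in series:
R_gypsum plaster = L/(kA) = 0.115/(0.172×27.8) = 0.02405 K/W
R_concrete block = L/(kA) = 0.15/(0.585×27.8) = 0.009223 K/W
Sum of known resistances R_other = 0.03327 K/W
Total R = ΔT/Q = 31/280 = 0.1107 K/W
R_phenolic foam = R_total − R_other = 0.07744 K/W
k = L/(R·A) = 0.04/(0.07744×27.8)

k ≈ 0.0186 W/(m·K)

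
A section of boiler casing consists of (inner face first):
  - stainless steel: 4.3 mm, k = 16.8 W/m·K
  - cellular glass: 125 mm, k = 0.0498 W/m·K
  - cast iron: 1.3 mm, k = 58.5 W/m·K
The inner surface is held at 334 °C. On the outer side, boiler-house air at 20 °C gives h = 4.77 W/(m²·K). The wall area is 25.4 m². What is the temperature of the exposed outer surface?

T ≈ 44.2 °C

Series thermal resistances:
R_stainless steel = L/(kA) = 0.0043/(16.8×25.4) = 1.008×10^-5 K/W
R_cellular glass = L/(kA) = 0.125/(0.0498×25.4) = 0.09882 K/W
R_cast iron = L/(kA) = 0.0013/(58.5×25.4) = 8.749×10^-7 K/W
R_outer film = 1/(h_o·A) = 1/(4.77×25.4) = 0.008254 K/W
R_total = 0.1071 K/W;  Q = ΔT/R_total = 314/0.1071 = 2932 W
T_interface = T_inner − Q·ΣR(inner→interface) = 334 − 2930×0.09883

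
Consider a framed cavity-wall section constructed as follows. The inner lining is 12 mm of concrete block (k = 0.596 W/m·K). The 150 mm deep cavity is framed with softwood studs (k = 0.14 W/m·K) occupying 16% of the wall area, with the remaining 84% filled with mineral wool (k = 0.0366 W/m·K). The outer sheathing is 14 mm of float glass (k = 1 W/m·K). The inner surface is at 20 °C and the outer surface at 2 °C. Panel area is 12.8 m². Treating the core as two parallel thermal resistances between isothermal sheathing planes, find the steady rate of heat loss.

Q ≈ 80.7 W

Sheathing layers in series; stud and cavity paths in parallel between them.
R_inner = 0.012/(0.596×12.8) = 0.001573 K/W
R_stud  = 0.15/(0.14×0.16×12.8) = 0.5232 K/W
R_cav   = 0.15/(0.0366×0.84×12.8) = 0.3812 K/W
1/R_core = 1/R_stud + 1/R_cav → R_core = 0.2205 K/W
R_outer = 0.014/(1×12.8) = 0.001094 K/W
R_total = 0.2232 K/W
Q = ΔT/R_total = 18/0.2232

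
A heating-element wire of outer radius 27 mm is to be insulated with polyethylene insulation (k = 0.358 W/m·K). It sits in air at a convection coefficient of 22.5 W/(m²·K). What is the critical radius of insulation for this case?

r_cr ≈ 15.9 mm

For a cylinder r_cr = k/h = 0.358/22.5
r_cr = 15.9 mm; since the bare radius (27 mm) is above r_cr, any added insulation will reduce heat loss.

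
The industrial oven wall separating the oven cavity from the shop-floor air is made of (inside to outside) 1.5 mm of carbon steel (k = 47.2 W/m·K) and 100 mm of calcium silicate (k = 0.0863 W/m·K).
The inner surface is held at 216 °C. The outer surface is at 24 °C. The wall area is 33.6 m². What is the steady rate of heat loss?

Treating each layer as a thermal resistance in series:
R_carbon steel = L/(kA) = 0.0015/(47.2×33.6) = 9.458×10^-7 K/W
R_calcium silicate = L/(kA) = 0.1/(0.0863×33.6) = 0.03449 K/W
R_total = 0.03449 K/W
Q = ΔT / R_total = 192 / 0.03449

Q ≈ 5570 W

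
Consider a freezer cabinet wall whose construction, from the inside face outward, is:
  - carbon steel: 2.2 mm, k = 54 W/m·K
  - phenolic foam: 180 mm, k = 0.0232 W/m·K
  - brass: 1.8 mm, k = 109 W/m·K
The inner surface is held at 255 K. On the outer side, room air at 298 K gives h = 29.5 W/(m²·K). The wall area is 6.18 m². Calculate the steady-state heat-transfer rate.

Model the wall as resistances in series:
R_carbon steel = L/(kA) = 0.0022/(54×6.18) = 6.592×10^-6 K/W
R_phenolic foam = L/(kA) = 0.18/(0.0232×6.18) = 1.255 K/W
R_brass = L/(kA) = 0.0018/(109×6.18) = 2.672×10^-6 K/W
R_outer film = 1/(h_o·A) = 1/(29.5×6.18) = 0.005485 K/W
R_total = 1.261 K/W
Q = ΔT / R_total = 43 / 1.261

Q ≈ 34.1 W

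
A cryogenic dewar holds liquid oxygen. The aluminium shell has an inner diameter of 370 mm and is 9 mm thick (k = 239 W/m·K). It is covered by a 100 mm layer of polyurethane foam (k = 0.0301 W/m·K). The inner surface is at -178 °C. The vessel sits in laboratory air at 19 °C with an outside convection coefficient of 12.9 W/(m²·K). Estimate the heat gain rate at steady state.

Radial (spherical) resistances in series:
R_aluminium shell = (1/0.185 − 1/0.194)/(4π×239) = 8.35×10^-5 K/W
R_polyurethane foam = (1/0.194 − 1/0.294)/(4π×0.0301) = 4.635 K/W
R_outer film = 1/(h·4πr_o²) = 1/(12.9×4π×0.294²) = 0.07137 K/W
R_total = 4.707 K/W
Q = ΔT/R_total = 197/4.707

Q ≈ 41.9 W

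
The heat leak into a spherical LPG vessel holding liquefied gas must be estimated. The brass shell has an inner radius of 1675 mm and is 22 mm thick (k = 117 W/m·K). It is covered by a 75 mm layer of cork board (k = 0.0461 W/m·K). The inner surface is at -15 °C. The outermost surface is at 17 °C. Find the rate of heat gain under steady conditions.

Radial (spherical) resistances in series:
R_brass shell = (1/1.675 − 1/1.697)/(4π×117) = 5.264×10^-6 K/W
R_cork board = (1/1.697 − 1/1.772)/(4π×0.0461) = 0.04305 K/W
R_total = 0.04306 K/W
Q = ΔT/R_total = 32/0.04306

Q ≈ 743 W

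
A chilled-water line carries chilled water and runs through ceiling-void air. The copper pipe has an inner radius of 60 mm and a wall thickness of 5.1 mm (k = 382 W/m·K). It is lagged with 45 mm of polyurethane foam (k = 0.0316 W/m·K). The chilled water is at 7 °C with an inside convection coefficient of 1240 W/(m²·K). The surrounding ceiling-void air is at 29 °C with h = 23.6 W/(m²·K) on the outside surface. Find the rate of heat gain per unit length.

Treating each annulus and film as a series resistance:
R_inner film = 1/(h_i·2πr₁L) = 1/(1240×2π×0.06×1) = 0.002139 K/W
R_copper pipe wall = ln(65.1/60)/(2π×382×1) = 3.399×10^-5 K/W
R_polyurethane foam = ln(110.1/65.1)/(2π×0.0316×1) = 2.647 K/W
R_outer film = 1/(h_o·2πr_oL) = 1/(23.6×2π×0.1101×1) = 0.06125 K/W
R_total = 2.71 K/W
Q = ΔT/R_total = 22/2.71

q′ ≈ 8.12 W/m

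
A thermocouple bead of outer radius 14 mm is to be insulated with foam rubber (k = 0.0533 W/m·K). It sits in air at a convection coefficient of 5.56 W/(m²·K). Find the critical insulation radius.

For a sphere r_cr = 2k/h = 2×0.0533/5.56
r_cr = 19.2 mm; since the bare radius (14 mm) is below r_cr, adding a thin layer of insulation will *increase* heat loss.

r_cr ≈ 19.2 mm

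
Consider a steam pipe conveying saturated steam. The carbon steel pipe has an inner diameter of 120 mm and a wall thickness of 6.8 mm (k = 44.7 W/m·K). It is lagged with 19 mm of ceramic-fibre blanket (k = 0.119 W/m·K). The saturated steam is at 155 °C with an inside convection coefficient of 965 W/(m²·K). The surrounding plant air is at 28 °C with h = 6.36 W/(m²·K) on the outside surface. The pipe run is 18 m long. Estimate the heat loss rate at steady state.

Q ≈ 3630 W

Treating each annulus and film as a series resistance:
R_inner film = 1/(h_i·2πr₁L) = 1/(965×2π×0.06×18) = 1.527×10^-4 K/W
R_carbon steel pipe wall = ln(66.8/60)/(2π×44.7×18) = 2.124×10^-5 K/W
R_ceramic-fibre blanket = ln(85.8/66.8)/(2π×0.119×18) = 0.0186 K/W
R_outer film = 1/(h_o·2πr_oL) = 1/(6.36×2π×0.0858×18) = 0.0162 K/W
R_total = 0.03498 K/W
Q = ΔT/R_total = 127/0.03498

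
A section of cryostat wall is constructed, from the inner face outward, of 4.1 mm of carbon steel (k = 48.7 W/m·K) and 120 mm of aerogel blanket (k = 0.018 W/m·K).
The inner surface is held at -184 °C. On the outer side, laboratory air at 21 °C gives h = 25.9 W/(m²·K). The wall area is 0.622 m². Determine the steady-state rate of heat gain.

Using the resistance-network approach (series):
R_carbon steel = L/(kA) = 0.0041/(48.7×0.622) = 1.354×10^-4 K/W
R_aerogel blanket = L/(kA) = 0.12/(0.018×0.622) = 10.72 K/W
R_outer film = 1/(h_o·A) = 1/(25.9×0.622) = 0.06207 K/W
R_total = 10.78 K/W
Q = ΔT / R_total = 205 / 10.78

Q ≈ 19 W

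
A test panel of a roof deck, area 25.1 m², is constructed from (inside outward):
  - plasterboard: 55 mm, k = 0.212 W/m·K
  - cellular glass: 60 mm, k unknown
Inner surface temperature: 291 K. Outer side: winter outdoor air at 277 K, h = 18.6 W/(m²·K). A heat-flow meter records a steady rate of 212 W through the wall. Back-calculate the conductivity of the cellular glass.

k ≈ 0.0446 W/(m·K)

Series thermal resistances:
R_plasterboard = L/(kA) = 0.055/(0.212×25.1) = 0.01034 K/W
R_outer film = 1/(h_o·A) = 1/(18.6×25.1) = 0.002142 K/W
Sum of known resistances R_other = 0.01248 K/W
Total R = ΔT/Q = 14/212 = 0.06604 K/W
R_cellular glass = R_total − R_other = 0.05356 K/W
k = L/(R·A) = 0.06/(0.05356×25.1)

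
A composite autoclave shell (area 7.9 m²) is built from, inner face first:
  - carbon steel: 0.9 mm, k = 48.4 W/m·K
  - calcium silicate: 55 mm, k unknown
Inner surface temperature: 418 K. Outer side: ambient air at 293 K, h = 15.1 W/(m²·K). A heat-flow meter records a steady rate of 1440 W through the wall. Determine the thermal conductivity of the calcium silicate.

k ≈ 0.0888 W/(m·K)

Using the resistance-network approach (series):
R_carbon steel = L/(kA) = 0.0009/(48.4×7.9) = 2.354×10^-6 K/W
R_outer film = 1/(h_o·A) = 1/(15.1×7.9) = 0.008383 K/W
Sum of known resistances R_other = 0.008385 K/W
Total R = ΔT/Q = 125/1440 = 0.08681 K/W
R_calcium silicate = R_total − R_other = 0.07842 K/W
k = L/(R·A) = 0.055/(0.07842×7.9)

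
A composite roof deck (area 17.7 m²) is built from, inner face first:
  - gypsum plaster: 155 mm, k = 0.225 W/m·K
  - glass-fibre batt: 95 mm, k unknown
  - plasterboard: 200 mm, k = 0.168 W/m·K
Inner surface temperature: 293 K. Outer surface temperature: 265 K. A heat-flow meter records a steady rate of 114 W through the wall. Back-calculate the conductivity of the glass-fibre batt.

Thermal resistances in series:
R_gypsum plaster = L/(kA) = 0.155/(0.225×17.7) = 0.03892 K/W
R_plasterboard = L/(kA) = 0.2/(0.168×17.7) = 0.06726 K/W
Sum of known resistances R_other = 0.1062 K/W
Total R = ΔT/Q = 28/114 = 0.2456 K/W
R_glass-fibre batt = R_total − R_other = 0.1394 K/W
k = L/(R·A) = 0.095/(0.1394×17.7)

k ≈ 0.0385 W/(m·K)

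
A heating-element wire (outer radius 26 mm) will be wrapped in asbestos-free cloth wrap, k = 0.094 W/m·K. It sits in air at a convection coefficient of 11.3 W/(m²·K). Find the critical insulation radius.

r_cr ≈ 8.32 mm

For a cylinder r_cr = k/h = 0.094/11.3
r_cr = 8.32 mm; since the bare radius (26 mm) is above r_cr, any added insulation will reduce heat loss.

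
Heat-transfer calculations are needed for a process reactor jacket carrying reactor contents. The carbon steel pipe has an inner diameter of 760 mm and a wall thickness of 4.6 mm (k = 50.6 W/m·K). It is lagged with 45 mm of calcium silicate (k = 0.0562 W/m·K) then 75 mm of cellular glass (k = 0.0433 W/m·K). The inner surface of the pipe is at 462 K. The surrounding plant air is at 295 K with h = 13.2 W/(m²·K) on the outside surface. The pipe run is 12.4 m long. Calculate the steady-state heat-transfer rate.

Q ≈ 2230 W

Cylindrical conduction, so R = ln(r₂/r₁)/(2πkL) per layer, in series:
R_carbon steel pipe wall = ln(384.6/380)/(2π×50.6×12.4) = 3.052×10^-6 K/W
R_calcium silicate = ln(429.6/384.6)/(2π×0.0562×12.4) = 0.02527 K/W
R_cellular glass = ln(504.6/429.6)/(2π×0.0433×12.4) = 0.0477 K/W
R_outer film = 1/(h_o·2πr_oL) = 1/(13.2×2π×0.5046×12.4) = 0.001927 K/W
R_total = 0.0749 K/W
Q = ΔT/R_total = 167/0.0749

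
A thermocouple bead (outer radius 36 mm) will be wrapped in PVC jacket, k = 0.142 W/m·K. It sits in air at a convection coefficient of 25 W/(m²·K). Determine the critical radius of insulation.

For a sphere r_cr = 2k/h = 2×0.142/25
r_cr = 11.4 mm; since the bare radius (36 mm) is above r_cr, any added insulation will reduce heat loss.

r_cr ≈ 11.4 mm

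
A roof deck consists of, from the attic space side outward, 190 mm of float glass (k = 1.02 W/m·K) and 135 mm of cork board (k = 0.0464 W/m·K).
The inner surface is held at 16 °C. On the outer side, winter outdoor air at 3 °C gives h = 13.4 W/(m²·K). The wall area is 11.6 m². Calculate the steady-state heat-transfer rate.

Q ≈ 47.6 W

Series thermal resistances:
R_float glass = L/(kA) = 0.19/(1.02×11.6) = 0.01606 K/W
R_cork board = L/(kA) = 0.135/(0.0464×11.6) = 0.2508 K/W
R_outer film = 1/(h_o·A) = 1/(13.4×11.6) = 0.006433 K/W
R_total = 0.2733 K/W
Q = ΔT / R_total = 13 / 0.2733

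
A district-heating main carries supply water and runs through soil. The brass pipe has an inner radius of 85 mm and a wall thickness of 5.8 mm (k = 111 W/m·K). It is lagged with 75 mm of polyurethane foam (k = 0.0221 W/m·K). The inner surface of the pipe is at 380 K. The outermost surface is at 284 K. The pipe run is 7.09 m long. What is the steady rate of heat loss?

Q ≈ 157 W

Treating each annulus and film as a series resistance:
R_brass pipe wall = ln(90.8/85)/(2π×111×7.09) = 1.335×10^-5 K/W
R_polyurethane foam = ln(165.8/90.8)/(2π×0.0221×7.09) = 0.6116 K/W
R_total = 0.6116 K/W
Q = ΔT/R_total = 96/0.6116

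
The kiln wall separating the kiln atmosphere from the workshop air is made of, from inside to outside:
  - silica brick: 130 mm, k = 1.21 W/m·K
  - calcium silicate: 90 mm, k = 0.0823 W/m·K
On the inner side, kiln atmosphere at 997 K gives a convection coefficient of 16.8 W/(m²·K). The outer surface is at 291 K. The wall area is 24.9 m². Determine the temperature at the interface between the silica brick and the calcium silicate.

Model the wall as resistances in series:
R_inner film = 1/(h_i·A) = 1/(16.8×24.9) = 0.002391 K/W
R_silica brick = L/(kA) = 0.13/(1.21×24.9) = 0.004315 K/W
R_calcium silicate = L/(kA) = 0.09/(0.0823×24.9) = 0.04392 K/W
R_total = 0.05062 K/W;  Q = ΔT/R_total = 706/0.05062 = 13950 W
T_interface = T_inner − Q·ΣR(inner→interface) = 997 − 13900×0.006705

T ≈ 903 K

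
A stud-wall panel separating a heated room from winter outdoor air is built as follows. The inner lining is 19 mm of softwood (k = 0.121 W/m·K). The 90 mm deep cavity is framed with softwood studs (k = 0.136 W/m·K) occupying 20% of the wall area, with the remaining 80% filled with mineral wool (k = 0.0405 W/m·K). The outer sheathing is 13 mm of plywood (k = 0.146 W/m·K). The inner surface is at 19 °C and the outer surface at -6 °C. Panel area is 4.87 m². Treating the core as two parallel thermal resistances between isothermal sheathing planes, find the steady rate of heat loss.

Sheathing layers in series; stud and cavity paths in parallel between them.
R_inner = 0.019/(0.121×4.87) = 0.03224 K/W
R_stud  = 0.09/(0.136×0.2×4.87) = 0.6794 K/W
R_cav   = 0.09/(0.0405×0.8×4.87) = 0.5704 K/W
1/R_core = 1/R_stud + 1/R_cav → R_core = 0.3101 K/W
R_outer = 0.013/(0.146×4.87) = 0.01828 K/W
R_total = 0.3606 K/W
Q = ΔT/R_total = 25/0.3606

Q ≈ 69.3 W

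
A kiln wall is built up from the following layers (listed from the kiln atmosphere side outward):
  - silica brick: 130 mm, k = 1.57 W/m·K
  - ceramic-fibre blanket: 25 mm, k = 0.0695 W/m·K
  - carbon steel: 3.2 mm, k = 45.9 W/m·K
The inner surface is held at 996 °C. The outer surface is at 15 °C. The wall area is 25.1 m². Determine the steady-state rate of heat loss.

Series thermal resistances:
R_silica brick = L/(kA) = 0.13/(1.57×25.1) = 0.003299 K/W
R_ceramic-fibre blanket = L/(kA) = 0.025/(0.0695×25.1) = 0.01433 K/W
R_carbon steel = L/(kA) = 0.0032/(45.9×25.1) = 2.778×10^-6 K/W
R_total = 0.01763 K/W
Q = ΔT / R_total = 981 / 0.01763

Q ≈ 55600 W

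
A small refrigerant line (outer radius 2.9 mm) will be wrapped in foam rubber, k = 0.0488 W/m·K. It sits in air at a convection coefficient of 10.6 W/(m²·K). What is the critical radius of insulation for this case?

For a cylinder r_cr = k/h = 0.0488/10.6
r_cr = 4.6 mm; since the bare radius (2.9 mm) is below r_cr, adding a thin layer of insulation will *increase* heat loss.

r_cr ≈ 4.6 mm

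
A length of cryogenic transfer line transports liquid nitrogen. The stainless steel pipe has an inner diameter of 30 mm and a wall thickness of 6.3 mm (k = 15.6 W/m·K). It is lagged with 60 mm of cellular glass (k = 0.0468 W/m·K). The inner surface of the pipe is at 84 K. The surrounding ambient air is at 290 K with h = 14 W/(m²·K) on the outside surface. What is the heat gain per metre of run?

q′ ≈ 43.8 W/m

Cylindrical conduction, so R = ln(r₂/r₁)/(2πkL) per layer, in series:
R_stainless steel pipe wall = ln(21.3/15)/(2π×15.6×1) = 0.003577 K/W
R_cellular glass = ln(81.3/21.3)/(2π×0.0468×1) = 4.555 K/W
R_outer film = 1/(h_o·2πr_oL) = 1/(14×2π×0.0813×1) = 0.1398 K/W
R_total = 4.699 K/W
Q = ΔT/R_total = 206/4.699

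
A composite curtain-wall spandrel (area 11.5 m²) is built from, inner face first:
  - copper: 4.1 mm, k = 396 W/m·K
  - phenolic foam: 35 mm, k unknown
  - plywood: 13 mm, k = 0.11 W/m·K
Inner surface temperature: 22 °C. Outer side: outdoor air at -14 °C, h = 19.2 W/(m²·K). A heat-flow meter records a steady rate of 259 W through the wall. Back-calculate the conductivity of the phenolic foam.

Using the resistance-network approach (series):
R_copper = L/(kA) = 0.0041/(396×11.5) = 9.003×10^-7 K/W
R_plywood = L/(kA) = 0.013/(0.11×11.5) = 0.01028 K/W
R_outer film = 1/(h_o·A) = 1/(19.2×11.5) = 0.004529 K/W
Sum of known resistances R_other = 0.01481 K/W
Total R = ΔT/Q = 36/259 = 0.139 K/W
R_phenolic foam = R_total − R_other = 0.1242 K/W
k = L/(R·A) = 0.035/(0.1242×11.5)

k ≈ 0.0245 W/(m·K)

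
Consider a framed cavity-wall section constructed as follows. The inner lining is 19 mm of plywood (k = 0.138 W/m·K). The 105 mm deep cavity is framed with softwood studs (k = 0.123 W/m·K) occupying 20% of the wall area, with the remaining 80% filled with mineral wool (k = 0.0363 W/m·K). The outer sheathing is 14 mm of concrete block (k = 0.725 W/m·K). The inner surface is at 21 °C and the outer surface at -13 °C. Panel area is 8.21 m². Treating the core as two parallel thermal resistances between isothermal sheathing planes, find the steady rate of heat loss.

Sheathing layers in series; stud and cavity paths in parallel between them.
R_inner = 0.019/(0.138×8.21) = 0.01677 K/W
R_stud  = 0.105/(0.123×0.2×8.21) = 0.5199 K/W
R_cav   = 0.105/(0.0363×0.8×8.21) = 0.4404 K/W
1/R_core = 1/R_stud + 1/R_cav → R_core = 0.2384 K/W
R_outer = 0.014/(0.725×8.21) = 0.002352 K/W
R_total = 0.2576 K/W
Q = ΔT/R_total = 34/0.2576

Q ≈ 132 W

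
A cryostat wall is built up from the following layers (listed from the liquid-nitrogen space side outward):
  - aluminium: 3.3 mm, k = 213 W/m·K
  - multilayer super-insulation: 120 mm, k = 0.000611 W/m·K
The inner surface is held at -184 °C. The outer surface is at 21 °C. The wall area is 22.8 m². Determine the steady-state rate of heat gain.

Q ≈ 23.8 W

Using the resistance-network approach (series):
R_aluminium = L/(kA) = 0.0033/(213×22.8) = 6.795×10^-7 K/W
R_multilayer super-insulation = L/(kA) = 0.12/(0.000611×22.8) = 8.614 K/W
R_total = 8.614 K/W
Q = ΔT / R_total = 205 / 8.614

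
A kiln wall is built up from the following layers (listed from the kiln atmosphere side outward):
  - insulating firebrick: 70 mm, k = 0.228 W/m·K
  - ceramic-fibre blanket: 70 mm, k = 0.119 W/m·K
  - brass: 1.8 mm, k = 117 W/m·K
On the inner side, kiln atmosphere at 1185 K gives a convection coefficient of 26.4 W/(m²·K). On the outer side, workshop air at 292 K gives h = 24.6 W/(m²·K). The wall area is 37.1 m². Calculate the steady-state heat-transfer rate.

Treating each layer as a thermal resistance in series:
R_inner film = 1/(h_i·A) = 1/(26.4×37.1) = 0.001021 K/W
R_insulating firebrick = L/(kA) = 0.07/(0.228×37.1) = 0.008275 K/W
R_ceramic-fibre blanket = L/(kA) = 0.07/(0.119×37.1) = 0.01586 K/W
R_brass = L/(kA) = 0.0018/(117×37.1) = 4.147×10^-7 K/W
R_outer film = 1/(h_o·A) = 1/(24.6×37.1) = 0.001096 K/W
R_total = 0.02625 K/W
Q = ΔT / R_total = 893 / 0.02625

Q ≈ 34000 W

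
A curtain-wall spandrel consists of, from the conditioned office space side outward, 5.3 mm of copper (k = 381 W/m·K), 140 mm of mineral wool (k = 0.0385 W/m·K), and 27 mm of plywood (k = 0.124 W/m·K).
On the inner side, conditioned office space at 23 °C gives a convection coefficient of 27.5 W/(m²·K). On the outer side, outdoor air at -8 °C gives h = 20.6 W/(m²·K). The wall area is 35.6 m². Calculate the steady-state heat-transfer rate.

Series thermal resistances:
R_inner film = 1/(h_i·A) = 1/(27.5×35.6) = 0.001021 K/W
R_copper = L/(kA) = 0.0053/(381×35.6) = 3.908×10^-7 K/W
R_mineral wool = L/(kA) = 0.14/(0.0385×35.6) = 0.1021 K/W
R_plywood = L/(kA) = 0.027/(0.124×35.6) = 0.006116 K/W
R_outer film = 1/(h_o·A) = 1/(20.6×35.6) = 0.001364 K/W
R_total = 0.1106 K/W
Q = ΔT / R_total = 31 / 0.1106

Q ≈ 280 W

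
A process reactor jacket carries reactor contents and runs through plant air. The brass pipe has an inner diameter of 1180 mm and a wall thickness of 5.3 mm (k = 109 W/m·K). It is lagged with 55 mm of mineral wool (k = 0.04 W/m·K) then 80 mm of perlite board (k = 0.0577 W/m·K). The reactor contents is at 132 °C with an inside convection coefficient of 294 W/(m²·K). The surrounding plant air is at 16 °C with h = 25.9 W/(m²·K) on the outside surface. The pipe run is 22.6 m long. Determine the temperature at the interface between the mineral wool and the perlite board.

T ≈ 71.9 °C

Treating each annulus and film as a series resistance:
R_inner film = 1/(h_i·2πr₁L) = 1/(294×2π×0.59×22.6) = 4.06×10^-5 K/W
R_brass pipe wall = ln(595.3/590)/(2π×109×22.6) = 5.778×10^-7 K/W
R_mineral wool = ln(650.3/595.3)/(2π×0.04×22.6) = 0.01556 K/W
R_perlite board = ln(730.3/650.3)/(2π×0.0577×22.6) = 0.01416 K/W
R_outer film = 1/(h_o·2πr_oL) = 1/(25.9×2π×0.7303×22.6) = 3.723×10^-4 K/W
R_total = 0.03013 K/W
Q = ΔT/R_total = 116/0.03013
Q = 3850 W
T_interface = T_inner − Q·ΣR(inner→interface) = 132 − 3850×0.0156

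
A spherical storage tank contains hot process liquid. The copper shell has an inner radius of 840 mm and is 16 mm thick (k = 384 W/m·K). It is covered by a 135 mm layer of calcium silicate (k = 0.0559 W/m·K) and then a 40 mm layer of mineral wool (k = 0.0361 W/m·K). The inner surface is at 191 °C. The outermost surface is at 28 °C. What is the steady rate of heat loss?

Q ≈ 521 W

Spherical conduction: R = (1/r_in − 1/r_out)/(4πk) per layer; series-sum.
R_copper shell = (1/0.84 − 1/0.856)/(4π×384) = 4.611×10^-6 K/W
R_calcium silicate = (1/0.856 − 1/0.991)/(4π×0.0559) = 0.2266 K/W
R_mineral wool = (1/0.991 − 1/1.031)/(4π×0.0361) = 0.0863 K/W
R_total = 0.3129 K/W
Q = ΔT/R_total = 163/0.3129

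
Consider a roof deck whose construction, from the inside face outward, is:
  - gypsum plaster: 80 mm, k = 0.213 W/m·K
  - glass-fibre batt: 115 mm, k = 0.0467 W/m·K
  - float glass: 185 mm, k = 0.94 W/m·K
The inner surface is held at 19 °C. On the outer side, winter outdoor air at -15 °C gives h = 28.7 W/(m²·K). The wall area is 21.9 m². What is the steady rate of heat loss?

Treating each layer as a thermal resistance in series:
R_gypsum plaster = L/(kA) = 0.08/(0.213×21.9) = 0.01715 K/W
R_glass-fibre batt = L/(kA) = 0.115/(0.0467×21.9) = 0.1124 K/W
R_float glass = L/(kA) = 0.185/(0.94×21.9) = 0.008987 K/W
R_outer film = 1/(h_o·A) = 1/(28.7×21.9) = 0.001591 K/W
R_total = 0.1402 K/W
Q = ΔT / R_total = 34 / 0.1402

Q ≈ 243 W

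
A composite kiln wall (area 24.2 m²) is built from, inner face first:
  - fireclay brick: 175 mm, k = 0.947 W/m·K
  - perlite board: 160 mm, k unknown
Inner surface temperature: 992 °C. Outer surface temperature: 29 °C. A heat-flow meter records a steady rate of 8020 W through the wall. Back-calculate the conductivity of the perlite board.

Using the resistance-network approach (series):
R_fireclay brick = L/(kA) = 0.175/(0.947×24.2) = 0.007636 K/W
Sum of known resistances R_other = 0.007636 K/W
Total R = ΔT/Q = 963/8020 = 0.1201 K/W
R_perlite board = R_total − R_other = 0.1124 K/W
k = L/(R·A) = 0.16/(0.1124×24.2)

k ≈ 0.0588 W/(m·K)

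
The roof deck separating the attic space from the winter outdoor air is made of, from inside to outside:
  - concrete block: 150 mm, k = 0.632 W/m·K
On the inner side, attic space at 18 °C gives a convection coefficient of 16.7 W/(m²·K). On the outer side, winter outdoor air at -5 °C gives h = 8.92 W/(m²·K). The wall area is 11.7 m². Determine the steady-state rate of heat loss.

Q ≈ 657 W

Thermal resistances in series:
R_inner film = 1/(h_i·A) = 1/(16.7×11.7) = 0.005118 K/W
R_concrete block = L/(kA) = 0.15/(0.632×11.7) = 0.02029 K/W
R_outer film = 1/(h_o·A) = 1/(8.92×11.7) = 0.009582 K/W
R_total = 0.03499 K/W
Q = ΔT / R_total = 23 / 0.03499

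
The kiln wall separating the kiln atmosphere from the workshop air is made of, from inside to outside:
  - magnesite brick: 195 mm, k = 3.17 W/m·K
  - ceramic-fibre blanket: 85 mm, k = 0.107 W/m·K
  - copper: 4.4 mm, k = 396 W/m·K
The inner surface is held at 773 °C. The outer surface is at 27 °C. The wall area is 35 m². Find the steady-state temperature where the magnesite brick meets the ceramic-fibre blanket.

Treating each layer as a thermal resistance in series:
R_magnesite brick = L/(kA) = 0.195/(3.17×35) = 0.001758 K/W
R_ceramic-fibre blanket = L/(kA) = 0.085/(0.107×35) = 0.0227 K/W
R_copper = L/(kA) = 0.0044/(396×35) = 3.175×10^-7 K/W
R_total = 0.02445 K/W;  Q = ΔT/R_total = 746/0.02445 = 30510 W
T_interface = T_inner − Q·ΣR(inner→interface) = 773 − 30500×0.001758

T ≈ 719 °C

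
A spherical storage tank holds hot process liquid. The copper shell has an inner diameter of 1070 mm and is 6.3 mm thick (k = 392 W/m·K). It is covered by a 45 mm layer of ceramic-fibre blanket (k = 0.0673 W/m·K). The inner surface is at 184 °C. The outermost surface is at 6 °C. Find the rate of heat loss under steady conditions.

Radial (spherical) resistances in series:
R_copper shell = (1/0.535 − 1/0.5413)/(4π×392) = 4.416×10^-6 K/W
R_ceramic-fibre blanket = (1/0.5413 − 1/0.5863)/(4π×0.0673) = 0.1677 K/W
R_total = 0.1677 K/W
Q = ΔT/R_total = 178/0.1677

Q ≈ 1060 W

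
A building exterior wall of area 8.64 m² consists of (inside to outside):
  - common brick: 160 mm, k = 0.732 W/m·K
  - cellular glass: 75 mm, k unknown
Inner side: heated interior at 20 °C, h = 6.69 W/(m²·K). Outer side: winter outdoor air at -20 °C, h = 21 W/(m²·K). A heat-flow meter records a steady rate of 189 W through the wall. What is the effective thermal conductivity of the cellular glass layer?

k ≈ 0.0531 W/(m·K)

Using the resistance-network approach (series):
R_inner film = 1/(h_i·A) = 1/(6.69×8.64) = 0.0173 K/W
R_common brick = L/(kA) = 0.16/(0.732×8.64) = 0.0253 K/W
R_outer film = 1/(h_o·A) = 1/(21×8.64) = 0.005511 K/W
Sum of known resistances R_other = 0.04811 K/W
Total R = ΔT/Q = 40/189 = 0.2116 K/W
R_cellular glass = R_total − R_other = 0.1635 K/W
k = L/(R·A) = 0.075/(0.1635×8.64)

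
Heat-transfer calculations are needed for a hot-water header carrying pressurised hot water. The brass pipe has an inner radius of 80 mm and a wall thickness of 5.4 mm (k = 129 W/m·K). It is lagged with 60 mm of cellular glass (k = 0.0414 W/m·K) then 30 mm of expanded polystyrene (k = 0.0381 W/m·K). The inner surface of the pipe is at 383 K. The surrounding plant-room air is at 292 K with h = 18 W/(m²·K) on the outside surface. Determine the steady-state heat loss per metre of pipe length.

Cylindrical conduction, so R = ln(r₂/r₁)/(2πkL) per layer, in series:
R_brass pipe wall = ln(85.4/80)/(2π×129×1) = 8.059×10^-5 K/W
R_cellular glass = ln(145.4/85.4)/(2π×0.0414×1) = 2.046 K/W
R_expanded polystyrene = ln(175.4/145.4)/(2π×0.0381×1) = 0.7836 K/W
R_outer film = 1/(h_o·2πr_oL) = 1/(18×2π×0.1754×1) = 0.05041 K/W
R_total = 2.88 K/W
Q = ΔT/R_total = 91/2.88

q′ ≈ 31.6 W/m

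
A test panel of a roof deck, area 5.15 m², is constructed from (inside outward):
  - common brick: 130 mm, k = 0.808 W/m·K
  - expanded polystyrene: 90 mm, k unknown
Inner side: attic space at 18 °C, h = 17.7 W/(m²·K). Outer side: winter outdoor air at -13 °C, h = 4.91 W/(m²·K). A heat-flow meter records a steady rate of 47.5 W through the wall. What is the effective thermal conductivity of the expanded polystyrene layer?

k ≈ 0.0306 W/(m·K)

Using the resistance-network approach (series):
R_inner film = 1/(h_i·A) = 1/(17.7×5.15) = 0.01097 K/W
R_common brick = L/(kA) = 0.13/(0.808×5.15) = 0.03124 K/W
R_outer film = 1/(h_o·A) = 1/(4.91×5.15) = 0.03955 K/W
Sum of known resistances R_other = 0.08176 K/W
Total R = ΔT/Q = 31/47.5 = 0.6526 K/W
R_expanded polystyrene = R_total − R_other = 0.5709 K/W
k = L/(R·A) = 0.09/(0.5709×5.15)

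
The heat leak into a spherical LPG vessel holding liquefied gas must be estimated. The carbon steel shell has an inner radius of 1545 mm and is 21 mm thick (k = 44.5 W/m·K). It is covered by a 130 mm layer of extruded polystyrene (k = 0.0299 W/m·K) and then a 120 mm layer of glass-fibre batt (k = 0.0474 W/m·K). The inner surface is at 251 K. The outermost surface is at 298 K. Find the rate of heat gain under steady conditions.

For a spherical shell R = (1/r₁ − 1/r₂)/(4πk); film R = 1/(h·4πr²). In series:
R_carbon steel shell = (1/1.545 − 1/1.566)/(4π×44.5) = 1.552×10^-5 K/W
R_extruded polystyrene = (1/1.566 − 1/1.696)/(4π×0.0299) = 0.1303 K/W
R_glass-fibre batt = (1/1.696 − 1/1.816)/(4π×0.0474) = 0.06541 K/W
R_total = 0.1957 K/W
Q = ΔT/R_total = 47/0.1957

Q ≈ 240 W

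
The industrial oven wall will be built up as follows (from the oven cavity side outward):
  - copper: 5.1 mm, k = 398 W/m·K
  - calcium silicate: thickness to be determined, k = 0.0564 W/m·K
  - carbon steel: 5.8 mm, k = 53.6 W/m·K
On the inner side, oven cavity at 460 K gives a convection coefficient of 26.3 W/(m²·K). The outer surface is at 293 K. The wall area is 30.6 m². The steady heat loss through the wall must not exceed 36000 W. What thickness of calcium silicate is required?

L ≈ 5.85 mm

Using the resistance-network approach (series):
R_inner film = 1/(h_i·A) = 1/(26.3×30.6) = 0.001243 K/W
R_copper = L/(kA) = 0.0051/(398×30.6) = 4.188×10^-7 K/W
R_carbon steel = L/(kA) = 0.0058/(53.6×30.6) = 3.536×10^-6 K/W
Sum of the known resistances R_other = 0.001247 K/W
Required total resistance R_tot = ΔT/Q_allow = 167/36000 = 0.004639 K/W
R_calcium silicate = R_tot − R_other = 0.003392 K/W
L = R·k·A = 0.003392×0.0564×30.6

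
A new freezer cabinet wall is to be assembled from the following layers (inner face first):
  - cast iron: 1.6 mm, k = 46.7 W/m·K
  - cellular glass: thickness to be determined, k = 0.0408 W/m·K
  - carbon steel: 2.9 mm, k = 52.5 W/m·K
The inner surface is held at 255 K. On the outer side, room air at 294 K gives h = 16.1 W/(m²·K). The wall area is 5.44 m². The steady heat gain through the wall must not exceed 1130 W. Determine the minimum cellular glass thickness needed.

L ≈ 5.12 mm

Model the wall as resistances in series:
R_cast iron = L/(kA) = 0.0016/(46.7×5.44) = 6.298×10^-6 K/W
R_carbon steel = L/(kA) = 0.0029/(52.5×5.44) = 1.015×10^-5 K/W
R_outer film = 1/(h_o·A) = 1/(16.1×5.44) = 0.01142 K/W
Sum of the known resistances R_other = 0.01143 K/W
Required total resistance R_tot = ΔT/Q_allow = 39/1130 = 0.03451 K/W
R_cellular glass = R_tot − R_other = 0.02308 K/W
L = R·k·A = 0.02308×0.0408×5.44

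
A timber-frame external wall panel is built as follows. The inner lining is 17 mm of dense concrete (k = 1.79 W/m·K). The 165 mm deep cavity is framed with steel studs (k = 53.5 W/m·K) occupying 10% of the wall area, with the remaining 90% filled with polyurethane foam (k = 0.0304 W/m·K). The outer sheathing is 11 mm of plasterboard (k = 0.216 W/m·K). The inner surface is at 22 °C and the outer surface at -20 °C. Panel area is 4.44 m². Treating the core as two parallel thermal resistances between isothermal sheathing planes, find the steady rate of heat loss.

Q ≈ 2050 W

Sheathing layers in series; stud and cavity paths in parallel between them.
R_inner = 0.017/(1.79×4.44) = 0.002139 K/W
R_stud  = 0.165/(53.5×0.1×4.44) = 0.006946 K/W
R_cav   = 0.165/(0.0304×0.9×4.44) = 1.358 K/W
1/R_core = 1/R_stud + 1/R_cav → R_core = 0.006911 K/W
R_outer = 0.011/(0.216×4.44) = 0.01147 K/W
R_total = 0.02052 K/W
Q = ΔT/R_total = 42/0.02052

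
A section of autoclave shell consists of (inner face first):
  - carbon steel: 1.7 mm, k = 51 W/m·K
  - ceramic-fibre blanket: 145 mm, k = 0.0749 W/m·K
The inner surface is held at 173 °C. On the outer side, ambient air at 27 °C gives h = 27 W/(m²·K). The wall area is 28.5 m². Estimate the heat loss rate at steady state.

Series thermal resistances:
R_carbon steel = L/(kA) = 0.0017/(51×28.5) = 1.17×10^-6 K/W
R_ceramic-fibre blanket = L/(kA) = 0.145/(0.0749×28.5) = 0.06793 K/W
R_outer film = 1/(h_o·A) = 1/(27×28.5) = 0.0013 K/W
R_total = 0.06923 K/W
Q = ΔT / R_total = 146 / 0.06923

Q ≈ 2110 W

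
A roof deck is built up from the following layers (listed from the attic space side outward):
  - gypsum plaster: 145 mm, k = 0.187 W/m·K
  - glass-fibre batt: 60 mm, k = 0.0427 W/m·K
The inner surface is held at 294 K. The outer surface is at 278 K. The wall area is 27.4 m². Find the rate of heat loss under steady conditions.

Model the wall as resistances in series:
R_gypsum plaster = L/(kA) = 0.145/(0.187×27.4) = 0.0283 K/W
R_glass-fibre batt = L/(kA) = 0.06/(0.0427×27.4) = 0.05128 K/W
R_total = 0.07958 K/W
Q = ΔT / R_total = 16 / 0.07958

Q ≈ 201 W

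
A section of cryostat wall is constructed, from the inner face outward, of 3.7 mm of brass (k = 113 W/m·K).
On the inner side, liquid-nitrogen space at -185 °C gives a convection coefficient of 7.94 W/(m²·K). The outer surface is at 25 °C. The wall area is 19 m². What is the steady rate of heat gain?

Treating each layer as a thermal resistance in series:
R_inner film = 1/(h_i·A) = 1/(7.94×19) = 0.006629 K/W
R_brass = L/(kA) = 0.0037/(113×19) = 1.723×10^-6 K/W
R_total = 0.00663 K/W
Q = ΔT / R_total = 210 / 0.00663

Q ≈ 31700 W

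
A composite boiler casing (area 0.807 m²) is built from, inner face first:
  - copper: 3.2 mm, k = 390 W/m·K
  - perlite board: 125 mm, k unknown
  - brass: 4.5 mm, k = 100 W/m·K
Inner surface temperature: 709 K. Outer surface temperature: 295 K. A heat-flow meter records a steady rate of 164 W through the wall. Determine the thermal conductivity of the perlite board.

Thermal resistances in series:
R_copper = L/(kA) = 0.0032/(390×0.807) = 1.017×10^-5 K/W
R_brass = L/(kA) = 0.0045/(100×0.807) = 5.576×10^-5 K/W
Sum of known resistances R_other = 6.593×10^-5 K/W
Total R = ΔT/Q = 414/164 = 2.524 K/W
R_perlite board = R_total − R_other = 2.524 K/W
k = L/(R·A) = 0.125/(2.524×0.807)

k ≈ 0.0614 W/(m·K)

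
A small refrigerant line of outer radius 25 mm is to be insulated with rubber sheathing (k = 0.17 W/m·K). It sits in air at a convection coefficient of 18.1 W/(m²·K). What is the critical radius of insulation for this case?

For a cylinder r_cr = k/h = 0.17/18.1
r_cr = 9.39 mm; since the bare radius (25 mm) is above r_cr, any added insulation will reduce heat loss.

r_cr ≈ 9.39 mm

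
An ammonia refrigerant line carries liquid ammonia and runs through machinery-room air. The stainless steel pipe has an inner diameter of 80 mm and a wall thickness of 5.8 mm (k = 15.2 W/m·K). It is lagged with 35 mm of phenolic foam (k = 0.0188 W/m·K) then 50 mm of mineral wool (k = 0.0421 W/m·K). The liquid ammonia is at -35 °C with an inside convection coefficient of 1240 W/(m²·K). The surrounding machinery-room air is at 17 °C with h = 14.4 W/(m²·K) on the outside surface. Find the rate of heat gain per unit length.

Treating each annulus and film as a series resistance:
R_inner film = 1/(h_i·2πr₁L) = 1/(1240×2π×0.04×1) = 0.003209 K/W
R_stainless steel pipe wall = ln(45.8/40)/(2π×15.2×1) = 0.001418 K/W
R_phenolic foam = ln(80.8/45.8)/(2π×0.0188×1) = 4.806 K/W
R_mineral wool = ln(130.8/80.8)/(2π×0.0421×1) = 1.821 K/W
R_outer film = 1/(h_o·2πr_oL) = 1/(14.4×2π×0.1308×1) = 0.0845 K/W
R_total = 6.716 K/W
Q = ΔT/R_total = 52/6.716

q′ ≈ 7.74 W/m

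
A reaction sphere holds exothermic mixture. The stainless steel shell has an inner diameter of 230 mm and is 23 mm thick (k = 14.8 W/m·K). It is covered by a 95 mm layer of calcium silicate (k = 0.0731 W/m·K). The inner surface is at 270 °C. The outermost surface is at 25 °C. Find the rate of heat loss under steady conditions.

Q ≈ 76 W

For a spherical shell R = (1/r₁ − 1/r₂)/(4πk); film R = 1/(h·4πr²). In series:
R_stainless steel shell = (1/0.115 − 1/0.138)/(4π×14.8) = 0.007793 K/W
R_calcium silicate = (1/0.138 − 1/0.233)/(4π×0.0731) = 3.216 K/W
R_total = 3.224 K/W
Q = ΔT/R_total = 245/3.224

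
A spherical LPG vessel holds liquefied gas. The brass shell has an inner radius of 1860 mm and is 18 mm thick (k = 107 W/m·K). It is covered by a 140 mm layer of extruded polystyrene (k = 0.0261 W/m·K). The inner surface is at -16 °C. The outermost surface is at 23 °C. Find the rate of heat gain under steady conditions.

Q ≈ 346 W

Spherical conduction: R = (1/r_in − 1/r_out)/(4πk) per layer; series-sum.
R_brass shell = (1/1.86 − 1/1.878)/(4π×107) = 3.832×10^-6 K/W
R_extruded polystyrene = (1/1.878 − 1/2.018)/(4π×0.0261) = 0.1126 K/W
R_total = 0.1126 K/W
Q = ΔT/R_total = 39/0.1126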